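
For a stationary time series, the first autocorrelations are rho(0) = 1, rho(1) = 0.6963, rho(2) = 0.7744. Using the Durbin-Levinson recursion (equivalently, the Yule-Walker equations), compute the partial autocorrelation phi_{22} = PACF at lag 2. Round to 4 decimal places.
\phi_{22} = 0.5621

The PACF at lag k is phi_{kk}, the last component of the solution
to the Yule-Walker system G_k phi = r_k where
  (G_k)_{ij} = rho(|i - j|), (r_k)_i = rho(i), i,j = 1..k.
Equivalently, Durbin-Levinson gives phi_{kk} iteratively:
  phi_{11} = rho(1)
  phi_{kk} = [rho(k) - sum_{j=1..k-1} phi_{k-1,j} rho(k-j)]
            / [1 - sum_{j=1..k-1} phi_{k-1,j} rho(j)],
  phi_{k,j} = phi_{k-1,j} - phi_{kk} phi_{k-1,k-j},  j = 1..k-1.
Step k = 1:
  phi_11 = rho(1) = 0.6963.
Step k = 2:
  phi_22 = [rho(2) - phi_11 rho(1)] / [1 - phi_11 rho(1)] = [0.7744 - (0.6963)(0.6963)] / [1 - (0.6963)(0.6963)]
         = 0.28956631 / 0.51516631 = 0.5621.
Therefore phi_{22} = 0.5621.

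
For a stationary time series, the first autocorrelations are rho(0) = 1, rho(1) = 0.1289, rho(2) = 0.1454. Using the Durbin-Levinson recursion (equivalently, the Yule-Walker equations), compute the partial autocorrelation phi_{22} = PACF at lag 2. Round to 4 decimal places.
\phi_{22} = 0.1310

The PACF at lag k is phi_{kk}, the last component of the solution
to the Yule-Walker system G_k phi = r_k where
  (G_k)_{ij} = rho(|i - j|), (r_k)_i = rho(i), i,j = 1..k.
Equivalently, Durbin-Levinson gives phi_{kk} iteratively:
  phi_{11} = rho(1)
  phi_{kk} = [rho(k) - sum_{j=1..k-1} phi_{k-1,j} rho(k-j)]
            / [1 - sum_{j=1..k-1} phi_{k-1,j} rho(j)],
  phi_{k,j} = phi_{k-1,j} - phi_{kk} phi_{k-1,k-j},  j = 1..k-1.
Step k = 1:
  phi_11 = rho(1) = 0.1289.
Step k = 2:
  phi_22 = [rho(2) - phi_11 rho(1)] / [1 - phi_11 rho(1)] = [0.1454 - (0.1289)(0.1289)] / [1 - (0.1289)(0.1289)]
         = 0.12878479 / 0.98338479 = 0.131.
Therefore phi_{22} = 0.1310.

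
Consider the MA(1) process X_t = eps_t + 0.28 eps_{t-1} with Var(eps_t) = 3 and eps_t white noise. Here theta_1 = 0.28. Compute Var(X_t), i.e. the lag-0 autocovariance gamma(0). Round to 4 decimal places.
\gamma(0) = 3.2352

For an MA(q) process X_t = eps_t + sum_i theta_i eps_{t-i} with
Var(eps_t) = sigma^2, the variance is
  gamma(0) = sigma^2 * (1 + sum_i theta_i^2).
  sum_i theta_i^2 = (0.28)^2 = 0.0784.
  gamma(0) = 3 * (1 + 0.0784) = 3 * 1.0784 = 3.2352.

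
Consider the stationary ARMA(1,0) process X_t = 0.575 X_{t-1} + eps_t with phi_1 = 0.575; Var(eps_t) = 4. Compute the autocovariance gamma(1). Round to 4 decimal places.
\gamma(1) = 3.4360

Multiply the model equation by X_{t-k} and take expectations. With theta_0 = psi_0 = 1 and psi_j the MA(infinity) weights, this gives
  gamma(k) - sum_i phi_i gamma(k-i) = c_k,
  c_k = sigma^2 * sum_{j=k..q} theta_j psi_{j-k}   (c_k = 0 for k > q),
using gamma(-m) = gamma(m).
Pure AR (q = 0): c_0 = sigma^2 = 4, c_k = 0 for k >= 1.
Equations for k = 0 and k = 1 (AR order 1):
  gamma(0) = phi_1 gamma(1) + c_0
  gamma(1) = phi_1 gamma(0) + c_1
Substituting the second into the first: gamma(0) (1 - phi_1^2) = c_0 + phi_1 c_1, so
  gamma(0) = c_0 / (1 - phi_1^2) = 4 / (1 - (0.575)^2) = 4 / 0.669375 = 5.975724.
  gamma(1) = phi_1 gamma(0) = (0.575)(5.975724) = 3.436041.
Therefore gamma(1) = 3.4360 (to 4 decimal places).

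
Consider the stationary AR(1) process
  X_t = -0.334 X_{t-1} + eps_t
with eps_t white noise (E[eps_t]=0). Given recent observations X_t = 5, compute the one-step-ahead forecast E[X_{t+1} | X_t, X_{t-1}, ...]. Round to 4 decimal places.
E[X_{t+1} \mid \mathcal F_t] = -1.6700

For an AR(p) model X_t = c + sum_i phi_i X_{t-i} + eps_t, the
one-step-ahead conditional mean is
  E[X_{t+1} | X_t, ...] = c + sum_i phi_i X_{t+1-i}.
Substitute known values:
  E[X_{t+1} | ...] = (-0.334) * (5)
                   = -1.6700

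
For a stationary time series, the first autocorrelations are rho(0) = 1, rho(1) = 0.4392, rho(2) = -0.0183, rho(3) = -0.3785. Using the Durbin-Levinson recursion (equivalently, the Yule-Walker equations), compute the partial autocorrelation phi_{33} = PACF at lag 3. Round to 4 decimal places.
\phi_{33} = -0.3371

The PACF at lag k is phi_{kk}, the last component of the solution
to the Yule-Walker system G_k phi = r_k where
  (G_k)_{ij} = rho(|i - j|), (r_k)_i = rho(i), i,j = 1..k.
Equivalently, Durbin-Levinson gives phi_{kk} iteratively:
  phi_{11} = rho(1)
  phi_{kk} = [rho(k) - sum_{j=1..k-1} phi_{k-1,j} rho(k-j)]
            / [1 - sum_{j=1..k-1} phi_{k-1,j} rho(j)],
  phi_{k,j} = phi_{k-1,j} - phi_{kk} phi_{k-1,k-j},  j = 1..k-1.
Step k = 1:
  phi_11 = rho(1) = 0.4392.
Step k = 2:
  phi_22 = [rho(2) - phi_11 rho(1)] / [1 - phi_11 rho(1)] = [-0.0183 - (0.4392)(0.4392)] / [1 - (0.4392)(0.4392)]
         = -0.21119664 / 0.80710336 = -0.261672.
  Update: phi_21 = phi_11 - phi_22 phi_11 = 0.4392 - (-0.261672)(0.4392) = 0.554126.
Step k = 3:
  phi_33 = [rho(3) - phi_21 rho(2) - phi_22 rho(1)] / [1 - phi_21 rho(1) - phi_22 rho(2)]
    numerator   = -0.3785 - (0.554126)(-0.0183) - (-0.261672)(0.4392) = -0.25343299
    denominator = 1 - (0.554126)(0.4392) - (-0.261672)(-0.0183) = 0.75183904
  phi_33 = -0.25343299 / 0.75183904 = -0.3371.
Therefore phi_{33} = -0.3371.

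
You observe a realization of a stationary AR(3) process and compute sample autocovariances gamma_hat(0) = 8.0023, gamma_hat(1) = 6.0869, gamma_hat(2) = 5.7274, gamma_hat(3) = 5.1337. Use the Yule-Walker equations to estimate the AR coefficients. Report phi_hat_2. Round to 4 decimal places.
\hat\phi_{2} = 0.2890

The Yule-Walker equations for an AR(p) process read, in matrix form,
  Gamma_p phi = r_p,   with   (Gamma_p)_{ij} = gamma(|i - j|),
                       (r_p)_i = gamma(i),   i,j = 1..p.
Substitute the sample gammas (Toeplitz matrix and right-hand side of size 3):
  Gamma_p = [[8.0023, 6.0869, 5.7274], [6.0869, 8.0023, 6.0869], [5.7274, 6.0869, 8.0023]]
  r_p     = [6.0869, 5.7274, 5.1337]
Written out (R1..R3):
  (R1) 8.0023 phi_1 + 6.0869 phi_2 + 5.7274 phi_3 = 6.0869
  (R2) 6.0869 phi_1 + 8.0023 phi_2 + 6.0869 phi_3 = 5.7274
  (R3) 5.7274 phi_1 + 6.0869 phi_2 + 8.0023 phi_3 = 5.1337
Gaussian elimination:
  R2 <- R2 - (6.0869/8.0023) R1 = R2 - (0.760644) R1:  3.372337 phi_2 + 1.730389 phi_3 = 1.097437
  R3 <- R3 - (5.7274/8.0023) R1 = R3 - (0.715719) R1:  1.730389 phi_2 + 3.90309 phi_3 = 0.777189
  R3 <- R3 - (1.730389/3.372337) R2 = R3 - (0.513113) R2:  3.015206 phi_3 = 0.21408
Back-substitution:
  phi_hat_3 = 0.21408 / 3.015206 = 0.071
  phi_hat_2 = (1.097437 - (1.730389)(0.071)) / 3.372337 = 0.288992
  phi_hat_1 = (6.0869 - (6.0869)(0.288992) - (5.7274)(0.071)) / 8.0023 = 0.490007
So phi_hat = [0.4900, 0.2890, 0.0710].
Therefore phi_hat_2 = 0.2890.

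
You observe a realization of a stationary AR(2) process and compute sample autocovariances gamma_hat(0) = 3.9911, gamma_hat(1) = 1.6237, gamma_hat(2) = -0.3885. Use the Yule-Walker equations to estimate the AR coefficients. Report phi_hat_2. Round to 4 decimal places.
\hat\phi_{2} = -0.3150

The Yule-Walker equations for an AR(p) process read, in matrix form,
  Gamma_p phi = r_p,   with   (Gamma_p)_{ij} = gamma(|i - j|),
                       (r_p)_i = gamma(i),   i,j = 1..p.
Substitute the sample gammas (Toeplitz matrix and right-hand side of size 2):
  Gamma_p = [[3.9911, 1.6237], [1.6237, 3.9911]]
  r_p     = [1.6237, -0.3885]
Written out:
  3.9911 phi_1 + 1.6237 phi_2 = 1.6237
  1.6237 phi_1 + 3.9911 phi_2 = -0.3885
Solve by Cramer's rule:
  det = gamma(0)^2 - gamma(1)^2 = (3.9911)^2 - (1.6237)^2 = 15.92887921 - 2.63640169 = 13.29247752
  phi_hat_1 = [gamma(1) gamma(0) - gamma(1) gamma(2)] / det = [(1.6237)(3.9911) - (1.6237)(-0.3885)] / 13.29247752 = 7.11115652 / 13.29247752 = 0.535
  phi_hat_2 = [gamma(0) gamma(2) - gamma(1)^2] / det = [(3.9911)(-0.3885) - (1.6237)^2] / 13.29247752 = -4.18694404 / 13.29247752 = -0.315
So phi_hat = [0.5350, -0.3150].
Therefore phi_hat_2 = -0.3150.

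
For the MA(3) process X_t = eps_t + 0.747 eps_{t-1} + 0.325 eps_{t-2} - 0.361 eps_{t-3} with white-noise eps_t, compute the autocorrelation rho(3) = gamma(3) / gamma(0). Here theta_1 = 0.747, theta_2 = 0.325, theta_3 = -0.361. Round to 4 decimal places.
\rho(3) = -0.2012

For an MA(q) process with theta_0 = 1, the autocovariance is
  gamma(k) = sigma^2 * sum_{i=0..q-k} theta_i * theta_{i+k},
and rho(k) = gamma(k) / gamma(0). Sigma^2 cancels.
  numerator   = (1)*(-0.361) = -0.361.
  denominator = (1)^2 + (0.747)^2 + (0.325)^2 + (-0.361)^2 = 1.793955.
  rho(3) = -0.361 / 1.793955 = -0.2012.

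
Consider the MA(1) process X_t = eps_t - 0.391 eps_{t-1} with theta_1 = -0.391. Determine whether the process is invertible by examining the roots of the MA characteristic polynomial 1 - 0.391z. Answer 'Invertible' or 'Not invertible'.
\text{Invertible}

The MA(q) characteristic polynomial is P(z) = 1 - 0.391z.
Invertibility requires all roots to lie outside the unit circle, i.e. |z| > 1 for every root.
This is linear in z: 1 + (-0.391) z = 0  =>  z = -1/(-0.391) = 2.557545,  |z| = 2.557545.
Moduli of all roots: 2.5575.
All moduli strictly greater than 1? Yes.
Verdict: Invertible.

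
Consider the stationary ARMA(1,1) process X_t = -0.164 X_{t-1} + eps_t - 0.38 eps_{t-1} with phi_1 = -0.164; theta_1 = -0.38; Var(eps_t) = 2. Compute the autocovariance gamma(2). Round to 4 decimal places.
\gamma(2) = 0.1948

Multiply the model equation by X_{t-k} and take expectations. With theta_0 = psi_0 = 1 and psi_j the MA(infinity) weights, this gives
  gamma(k) - sum_i phi_i gamma(k-i) = c_k,
  c_k = sigma^2 * sum_{j=k..q} theta_j psi_{j-k}   (c_k = 0 for k > q),
using gamma(-m) = gamma(m).
psi-weights needed (psi_j = theta_j + sum_i phi_i psi_{j-i}):
  psi_1 = theta_1 + phi_1 = -0.38 + (-0.164) = -0.544
Right-hand sides:
  c_0 = sigma^2 (1 + theta_1 psi_1) = 2 * (1 + (-0.38)(-0.544)) = 2 * 1.20672 = 2.41344
  c_1 = sigma^2 theta_1 = 2 * (-0.38) = -0.76
  c_2 = 0
Equations for k = 0 and k = 1 (AR order 1):
  gamma(0) = phi_1 gamma(1) + c_0
  gamma(1) = phi_1 gamma(0) + c_1
Substituting the second into the first: gamma(0) (1 - phi_1^2) = c_0 + phi_1 c_1, so
  gamma(0) = (c_0 + phi_1 c_1) / (1 - phi_1^2) = (2.41344 + (-0.164)(-0.76)) / (1 - (-0.164)^2) = 2.53808 / 0.973104 = 2.608231.
  gamma(1) = phi_1 gamma(0) + c_1 = (-0.164)(2.608231) + (-0.76) = -1.18775.
For k = 2 (> q): gamma(2) = phi_1 gamma(1) = (-0.164)(-1.18775) = 0.194791.
Therefore gamma(2) = 0.1948 (to 4 decimal places).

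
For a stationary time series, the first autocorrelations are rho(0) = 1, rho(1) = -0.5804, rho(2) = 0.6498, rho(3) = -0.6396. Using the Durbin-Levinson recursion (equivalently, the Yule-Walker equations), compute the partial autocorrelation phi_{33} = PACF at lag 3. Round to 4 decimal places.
\phi_{33} = -0.3231

The PACF at lag k is phi_{kk}, the last component of the solution
to the Yule-Walker system G_k phi = r_k where
  (G_k)_{ij} = rho(|i - j|), (r_k)_i = rho(i), i,j = 1..k.
Equivalently, Durbin-Levinson gives phi_{kk} iteratively:
  phi_{11} = rho(1)
  phi_{kk} = [rho(k) - sum_{j=1..k-1} phi_{k-1,j} rho(k-j)]
            / [1 - sum_{j=1..k-1} phi_{k-1,j} rho(j)],
  phi_{k,j} = phi_{k-1,j} - phi_{kk} phi_{k-1,k-j},  j = 1..k-1.
Step k = 1:
  phi_11 = rho(1) = -0.5804.
Step k = 2:
  phi_22 = [rho(2) - phi_11 rho(1)] / [1 - phi_11 rho(1)] = [0.6498 - (-0.5804)(-0.5804)] / [1 - (-0.5804)(-0.5804)]
         = 0.31293584 / 0.66313584 = 0.471903.
  Update: phi_21 = phi_11 - phi_22 phi_11 = -0.5804 - (0.471903)(-0.5804) = -0.306507.
Step k = 3:
  phi_33 = [rho(3) - phi_21 rho(2) - phi_22 rho(1)] / [1 - phi_21 rho(1) - phi_22 rho(2)]
    numerator   = -0.6396 - (-0.306507)(0.6498) - (0.471903)(-0.5804) = -0.16653891
    denominator = 1 - (-0.306507)(-0.5804) - (0.471903)(0.6498) = 0.51546046
  phi_33 = -0.16653891 / 0.51546046 = -0.3231.
Therefore phi_{33} = -0.3231.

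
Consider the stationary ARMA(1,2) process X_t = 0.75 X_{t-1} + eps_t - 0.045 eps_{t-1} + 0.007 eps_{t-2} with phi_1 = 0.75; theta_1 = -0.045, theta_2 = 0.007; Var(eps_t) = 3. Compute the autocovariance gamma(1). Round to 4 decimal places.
\gamma(1) = 4.7243

Multiply the model equation by X_{t-k} and take expectations. With theta_0 = psi_0 = 1 and psi_j the MA(infinity) weights, this gives
  gamma(k) - sum_i phi_i gamma(k-i) = c_k,
  c_k = sigma^2 * sum_{j=k..q} theta_j psi_{j-k}   (c_k = 0 for k > q),
using gamma(-m) = gamma(m).
psi-weights needed (psi_j = theta_j + sum_i phi_i psi_{j-i}):
  psi_1 = theta_1 + phi_1 = -0.045 + (0.75) = 0.705
  psi_2 = theta_2 + phi_1 psi_1 = 0.007 + (0.75)(0.705) = 0.53575
Right-hand sides:
  c_0 = sigma^2 (1 + theta_1 psi_1 + theta_2 psi_2) = 3 * (1 + (-0.045)(0.705) + (0.007)(0.53575)) = 3 * 0.972025 = 2.916076
  c_1 = sigma^2 (theta_1 + theta_2 psi_1) = 3 * (-0.045 + (0.007)(0.705)) = -0.120195
  c_2 = sigma^2 theta_2 = 3 * (0.007) = 0.021
Equations for k = 0 and k = 1 (AR order 1):
  gamma(0) = phi_1 gamma(1) + c_0
  gamma(1) = phi_1 gamma(0) + c_1
Substituting the second into the first: gamma(0) (1 - phi_1^2) = c_0 + phi_1 c_1, so
  gamma(0) = (c_0 + phi_1 c_1) / (1 - phi_1^2) = (2.916076 + (0.75)(-0.120195)) / (1 - (0.75)^2) = 2.825929 / 0.4375 = 6.459267.
  gamma(1) = phi_1 gamma(0) + c_1 = (0.75)(6.459267) + (-0.120195) = 4.724256.
Therefore gamma(1) = 4.7243 (to 4 decimal places).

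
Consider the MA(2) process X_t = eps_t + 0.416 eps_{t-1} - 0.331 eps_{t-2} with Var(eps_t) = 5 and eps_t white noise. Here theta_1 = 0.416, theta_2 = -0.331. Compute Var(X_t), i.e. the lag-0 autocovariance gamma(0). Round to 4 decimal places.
\gamma(0) = 6.4131

For an MA(q) process X_t = eps_t + sum_i theta_i eps_{t-i} with
Var(eps_t) = sigma^2, the variance is
  gamma(0) = sigma^2 * (1 + sum_i theta_i^2).
  sum_i theta_i^2 = (0.416)^2 + (-0.331)^2 = 0.173056 + 0.109561 = 0.282617.
  gamma(0) = 5 * (1 + 0.282617) = 5 * 1.282617 = 6.413085, which rounds to 6.4131.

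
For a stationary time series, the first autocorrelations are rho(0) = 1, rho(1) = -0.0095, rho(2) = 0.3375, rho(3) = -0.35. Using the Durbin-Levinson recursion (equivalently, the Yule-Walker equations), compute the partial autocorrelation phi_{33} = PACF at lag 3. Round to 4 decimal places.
\phi_{33} = -0.3890

The PACF at lag k is phi_{kk}, the last component of the solution
to the Yule-Walker system G_k phi = r_k where
  (G_k)_{ij} = rho(|i - j|), (r_k)_i = rho(i), i,j = 1..k.
Equivalently, Durbin-Levinson gives phi_{kk} iteratively:
  phi_{11} = rho(1)
  phi_{kk} = [rho(k) - sum_{j=1..k-1} phi_{k-1,j} rho(k-j)]
            / [1 - sum_{j=1..k-1} phi_{k-1,j} rho(j)],
  phi_{k,j} = phi_{k-1,j} - phi_{kk} phi_{k-1,k-j},  j = 1..k-1.
Step k = 1:
  phi_11 = rho(1) = -0.0095.
Step k = 2:
  phi_22 = [rho(2) - phi_11 rho(1)] / [1 - phi_11 rho(1)] = [0.3375 - (-0.0095)(-0.0095)] / [1 - (-0.0095)(-0.0095)]
         = 0.33740975 / 0.99990975 = 0.33744.
  Update: phi_21 = phi_11 - phi_22 phi_11 = -0.0095 - (0.33744)(-0.0095) = -0.006294.
Step k = 3:
  phi_33 = [rho(3) - phi_21 rho(2) - phi_22 rho(1)] / [1 - phi_21 rho(1) - phi_22 rho(2)]
    numerator   = -0.35 - (-0.006294)(0.3375) - (0.33744)(-0.0095) = -0.34466999
    denominator = 1 - (-0.006294)(-0.0095) - (0.33744)(0.3375) = 0.88605414
  phi_33 = -0.34466999 / 0.88605414 = -0.389.
Therefore phi_{33} = -0.3890.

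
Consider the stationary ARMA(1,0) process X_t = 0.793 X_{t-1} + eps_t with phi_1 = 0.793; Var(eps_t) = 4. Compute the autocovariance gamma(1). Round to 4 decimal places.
\gamma(1) = 8.5464

Multiply the model equation by X_{t-k} and take expectations. With theta_0 = psi_0 = 1 and psi_j the MA(infinity) weights, this gives
  gamma(k) - sum_i phi_i gamma(k-i) = c_k,
  c_k = sigma^2 * sum_{j=k..q} theta_j psi_{j-k}   (c_k = 0 for k > q),
using gamma(-m) = gamma(m).
Pure AR (q = 0): c_0 = sigma^2 = 4, c_k = 0 for k >= 1.
Equations for k = 0 and k = 1 (AR order 1):
  gamma(0) = phi_1 gamma(1) + c_0
  gamma(1) = phi_1 gamma(0) + c_1
Substituting the second into the first: gamma(0) (1 - phi_1^2) = c_0 + phi_1 c_1, so
  gamma(0) = c_0 / (1 - phi_1^2) = 4 / (1 - (0.793)^2) = 4 / 0.371151 = 10.777285.
  gamma(1) = phi_1 gamma(0) = (0.793)(10.777285) = 8.546387.
Therefore gamma(1) = 8.5464 (to 4 decimal places).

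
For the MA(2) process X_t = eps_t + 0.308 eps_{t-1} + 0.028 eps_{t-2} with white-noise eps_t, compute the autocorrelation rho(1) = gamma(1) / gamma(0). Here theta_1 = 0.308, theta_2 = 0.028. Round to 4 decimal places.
\rho(1) = 0.2890

For an MA(q) process with theta_0 = 1, the autocovariance is
  gamma(k) = sigma^2 * sum_{i=0..q-k} theta_i * theta_{i+k},
and rho(k) = gamma(k) / gamma(0). Sigma^2 cancels.
  numerator   = (1)*(0.308) + (0.308)*(0.028) = 0.316624.
  denominator = (1)^2 + (0.308)^2 + (0.028)^2 = 1.095648.
  rho(1) = 0.316624 / 1.095648 = 0.2890.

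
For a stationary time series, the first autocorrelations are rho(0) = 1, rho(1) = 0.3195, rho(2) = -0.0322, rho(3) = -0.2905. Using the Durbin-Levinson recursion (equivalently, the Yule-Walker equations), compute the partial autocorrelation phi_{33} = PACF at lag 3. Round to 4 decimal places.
\phi_{33} = -0.2630

The PACF at lag k is phi_{kk}, the last component of the solution
to the Yule-Walker system G_k phi = r_k where
  (G_k)_{ij} = rho(|i - j|), (r_k)_i = rho(i), i,j = 1..k.
Equivalently, Durbin-Levinson gives phi_{kk} iteratively:
  phi_{11} = rho(1)
  phi_{kk} = [rho(k) - sum_{j=1..k-1} phi_{k-1,j} rho(k-j)]
            / [1 - sum_{j=1..k-1} phi_{k-1,j} rho(j)],
  phi_{k,j} = phi_{k-1,j} - phi_{kk} phi_{k-1,k-j},  j = 1..k-1.
Step k = 1:
  phi_11 = rho(1) = 0.3195.
Step k = 2:
  phi_22 = [rho(2) - phi_11 rho(1)] / [1 - phi_11 rho(1)] = [-0.0322 - (0.3195)(0.3195)] / [1 - (0.3195)(0.3195)]
         = -0.13428025 / 0.89791975 = -0.149546.
  Update: phi_21 = phi_11 - phi_22 phi_11 = 0.3195 - (-0.149546)(0.3195) = 0.36728.
Step k = 3:
  phi_33 = [rho(3) - phi_21 rho(2) - phi_22 rho(1)] / [1 - phi_21 rho(1) - phi_22 rho(2)]
    numerator   = -0.2905 - (0.36728)(-0.0322) - (-0.149546)(0.3195) = -0.23089366
    denominator = 1 - (0.36728)(0.3195) - (-0.149546)(-0.0322) = 0.87783868
  phi_33 = -0.23089366 / 0.87783868 = -0.263.
Therefore phi_{33} = -0.2630.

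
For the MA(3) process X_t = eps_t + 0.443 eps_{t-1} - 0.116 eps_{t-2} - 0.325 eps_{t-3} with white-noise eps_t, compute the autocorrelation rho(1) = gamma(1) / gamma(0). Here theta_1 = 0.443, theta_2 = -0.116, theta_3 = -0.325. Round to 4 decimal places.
\rho(1) = 0.3264

For an MA(q) process with theta_0 = 1, the autocovariance is
  gamma(k) = sigma^2 * sum_{i=0..q-k} theta_i * theta_{i+k},
and rho(k) = gamma(k) / gamma(0). Sigma^2 cancels.
  numerator   = (1)*(0.443) + (0.443)*(-0.116) + (-0.116)*(-0.325) = 0.429312.
  denominator = (1)^2 + (0.443)^2 + (-0.116)^2 + (-0.325)^2 = 1.31533.
  rho(1) = 0.429312 / 1.31533 = 0.3264.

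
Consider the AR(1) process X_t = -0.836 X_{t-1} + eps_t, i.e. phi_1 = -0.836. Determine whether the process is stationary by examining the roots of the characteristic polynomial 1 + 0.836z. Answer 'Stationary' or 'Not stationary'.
\text{Stationary}

The AR(p) characteristic polynomial is P(z) = 1 + 0.836z.
Stationarity requires all roots to lie outside the unit circle, i.e. |z| > 1 for every root.
This is linear in z: 1 + (0.836) z = 0  =>  z = -1/(0.836) = -1.196172,  |z| = 1.196172.
Moduli of all roots: 1.1962.
All moduli strictly greater than 1? Yes.
Verdict: Stationary.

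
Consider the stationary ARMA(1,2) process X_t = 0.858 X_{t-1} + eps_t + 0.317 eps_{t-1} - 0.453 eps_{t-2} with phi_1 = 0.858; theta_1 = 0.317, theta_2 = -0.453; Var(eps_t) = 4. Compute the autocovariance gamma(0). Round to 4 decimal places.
\gamma(0) = 14.1950

Multiply the model equation by X_{t-k} and take expectations. With theta_0 = psi_0 = 1 and psi_j the MA(infinity) weights, this gives
  gamma(k) - sum_i phi_i gamma(k-i) = c_k,
  c_k = sigma^2 * sum_{j=k..q} theta_j psi_{j-k}   (c_k = 0 for k > q),
using gamma(-m) = gamma(m).
psi-weights needed (psi_j = theta_j + sum_i phi_i psi_{j-i}):
  psi_1 = theta_1 + phi_1 = 0.317 + (0.858) = 1.175
  psi_2 = theta_2 + phi_1 psi_1 = -0.453 + (0.858)(1.175) = 0.55515
Right-hand sides:
  c_0 = sigma^2 (1 + theta_1 psi_1 + theta_2 psi_2) = 4 * (1 + (0.317)(1.175) + (-0.453)(0.55515)) = 4 * 1.120992 = 4.483968
  c_1 = sigma^2 (theta_1 + theta_2 psi_1) = 4 * (0.317 + (-0.453)(1.175)) = -0.8611
  c_2 = sigma^2 theta_2 = 4 * (-0.453) = -1.812
Equations for k = 0 and k = 1 (AR order 1):
  gamma(0) = phi_1 gamma(1) + c_0
  gamma(1) = phi_1 gamma(0) + c_1
Substituting the second into the first: gamma(0) (1 - phi_1^2) = c_0 + phi_1 c_1, so
  gamma(0) = (c_0 + phi_1 c_1) / (1 - phi_1^2) = (4.483968 + (0.858)(-0.8611)) / (1 - (0.858)^2) = 3.745144 / 0.263836 = 14.194971.
Therefore gamma(0) = 14.1950 (to 4 decimal places).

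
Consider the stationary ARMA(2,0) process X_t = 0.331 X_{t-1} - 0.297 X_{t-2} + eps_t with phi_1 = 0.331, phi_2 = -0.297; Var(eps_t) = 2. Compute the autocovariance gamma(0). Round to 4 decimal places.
\gamma(0) = 2.3463

Multiply the model equation by X_{t-k} and take expectations. With theta_0 = psi_0 = 1 and psi_j the MA(infinity) weights, this gives
  gamma(k) - sum_i phi_i gamma(k-i) = c_k,
  c_k = sigma^2 * sum_{j=k..q} theta_j psi_{j-k}   (c_k = 0 for k > q),
using gamma(-m) = gamma(m).
Pure AR (q = 0): c_0 = sigma^2 = 2, c_k = 0 for k >= 1.
Equations for k = 0, 1, 2 (AR order 2, c_2 = 0):
  (E0) gamma(0) = phi_1 gamma(1) + phi_2 gamma(2) + c_0
  (E1) gamma(1) = phi_1 gamma(0) + phi_2 gamma(1) + c_1
  (E2) gamma(2) = phi_1 gamma(1) + phi_2 gamma(0)
From (E1): gamma(1) = A gamma(0) + B with
  A = phi_1 / (1 - phi_2) = 0.331 / 1.297 = 0.255204,   B = c_1 / (1 - phi_2) = 0 / 1.297 = 0.
Insert (E2) into (E0): gamma(0) (1 - phi_2^2) = phi_1 (1 + phi_2) gamma(1) + c_0.
  phi_1 (1 + phi_2) = (0.331)(0.703) = 0.232693,   1 - phi_2^2 = 0.911791.
Replace gamma(1) by A gamma(0) + B and collect gamma(0):
  gamma(0) [0.911791 - (0.232693)(0.255204)] = c_0 = 2
  gamma(0) * 0.852407 = 2
  gamma(0) = 2 / 0.852407 = 2.346298.
Therefore gamma(0) = 2.3463 (to 4 decimal places).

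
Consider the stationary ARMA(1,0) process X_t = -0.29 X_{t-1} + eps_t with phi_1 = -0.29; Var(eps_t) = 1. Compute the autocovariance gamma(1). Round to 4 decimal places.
\gamma(1) = -0.3166

Multiply the model equation by X_{t-k} and take expectations. With theta_0 = psi_0 = 1 and psi_j the MA(infinity) weights, this gives
  gamma(k) - sum_i phi_i gamma(k-i) = c_k,
  c_k = sigma^2 * sum_{j=k..q} theta_j psi_{j-k}   (c_k = 0 for k > q),
using gamma(-m) = gamma(m).
Pure AR (q = 0): c_0 = sigma^2 = 1, c_k = 0 for k >= 1.
Equations for k = 0 and k = 1 (AR order 1):
  gamma(0) = phi_1 gamma(1) + c_0
  gamma(1) = phi_1 gamma(0) + c_1
Substituting the second into the first: gamma(0) (1 - phi_1^2) = c_0 + phi_1 c_1, so
  gamma(0) = c_0 / (1 - phi_1^2) = 1 / (1 - (-0.29)^2) = 1 / 0.9159 = 1.091822.
  gamma(1) = phi_1 gamma(0) = (-0.29)(1.091822) = -0.316628.
Therefore gamma(1) = -0.3166 (to 4 decimal places).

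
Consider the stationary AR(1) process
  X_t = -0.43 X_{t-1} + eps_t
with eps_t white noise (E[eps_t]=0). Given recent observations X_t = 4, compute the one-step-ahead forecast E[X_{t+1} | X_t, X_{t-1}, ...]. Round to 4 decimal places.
E[X_{t+1} \mid \mathcal F_t] = -1.7200

For an AR(p) model X_t = c + sum_i phi_i X_{t-i} + eps_t, the
one-step-ahead conditional mean is
  E[X_{t+1} | X_t, ...] = c + sum_i phi_i X_{t+1-i}.
Substitute known values:
  E[X_{t+1} | ...] = (-0.43) * (4)
                   = -1.7200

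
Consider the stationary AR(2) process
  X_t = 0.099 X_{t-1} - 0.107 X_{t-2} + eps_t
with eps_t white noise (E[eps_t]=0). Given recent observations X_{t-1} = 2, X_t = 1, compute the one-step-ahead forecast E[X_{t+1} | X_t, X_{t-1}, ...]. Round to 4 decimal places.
E[X_{t+1} \mid \mathcal F_t] = -0.1150

For an AR(p) model X_t = c + sum_i phi_i X_{t-i} + eps_t, the
one-step-ahead conditional mean is
  E[X_{t+1} | X_t, ...] = c + sum_i phi_i X_{t+1-i}.
Substitute known values:
  E[X_{t+1} | ...] = (0.099) * (1) + (-0.107) * (2)
                   = -0.1150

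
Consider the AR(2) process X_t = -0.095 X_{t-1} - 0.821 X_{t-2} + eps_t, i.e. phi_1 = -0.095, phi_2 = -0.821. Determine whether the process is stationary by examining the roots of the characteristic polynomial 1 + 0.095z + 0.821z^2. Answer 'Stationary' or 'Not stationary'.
\text{Stationary}

The AR(p) characteristic polynomial is P(z) = 1 + 0.095z + 0.821z^2.
Stationarity requires all roots to lie outside the unit circle, i.e. |z| > 1 for every root.
Set 1 + (0.095) z + (0.821) z^2 = 0, i.e. a z^2 + b z + c = 0 with a = 0.821, b = 0.095, c = 1.
Discriminant D = b^2 - 4ac = (0.095)^2 - 4*(0.821)*1 = 0.009025 - (3.284) = -3.274975.
D < 0, so the roots are the complex-conjugate pair z = (-b +/- i sqrt(-D)) / (2a) = -0.0579 +/- 1.1021i.
For a conjugate pair |z|^2 = z * conj(z) = (product of roots) = c/a = 1/(0.821) = 1.218027, so |z| = sqrt(1.218027) = 1.1036 for both roots.
Moduli of all roots: 1.1036, 1.1036.
All moduli strictly greater than 1? Yes.
Verdict: Stationary.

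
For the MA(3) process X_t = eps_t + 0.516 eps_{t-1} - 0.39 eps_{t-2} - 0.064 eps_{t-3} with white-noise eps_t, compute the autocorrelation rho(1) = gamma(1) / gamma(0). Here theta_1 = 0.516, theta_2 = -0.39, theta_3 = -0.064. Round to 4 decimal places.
\rho(1) = 0.2388

For an MA(q) process with theta_0 = 1, the autocovariance is
  gamma(k) = sigma^2 * sum_{i=0..q-k} theta_i * theta_{i+k},
and rho(k) = gamma(k) / gamma(0). Sigma^2 cancels.
  numerator   = (1)*(0.516) + (0.516)*(-0.39) + (-0.39)*(-0.064) = 0.33972.
  denominator = (1)^2 + (0.516)^2 + (-0.39)^2 + (-0.064)^2 = 1.422452.
  rho(1) = 0.33972 / 1.422452 = 0.2388.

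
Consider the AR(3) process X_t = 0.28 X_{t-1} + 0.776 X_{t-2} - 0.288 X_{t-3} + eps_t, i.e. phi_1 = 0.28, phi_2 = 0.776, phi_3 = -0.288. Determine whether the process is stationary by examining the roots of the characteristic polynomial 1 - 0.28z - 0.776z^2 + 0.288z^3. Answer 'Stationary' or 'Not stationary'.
\text{Stationary}

The AR(p) characteristic polynomial is P(z) = 1 - 0.28z - 0.776z^2 + 0.288z^3.
Stationarity requires all roots to lie outside the unit circle, i.e. |z| > 1 for every root.
Degree 3: look for a simple real root z0 first, then factor out (1 - z/z0) and solve the remaining quadratic.
Testing z0 = 1.25: P(1.25) = 1 + (-0.28)(1.25) + (-0.776)(1.25)^2 + (0.288)(1.25)^3
  = 1 + (-0.35) + (-1.2125) + (0.5625) = 0.  So z_0 = 1.25 is a root, |z_0| = 1.25.
Divide out the factor (1 - 0.8 z) = (1 - z/z0) (since 1/z0 = 0.8):
  P(z) = (1 - 0.8 z)(1 + (0.52) z + (-0.36) z^2)
  [check: z-coef 0.52 - (0.8) = -0.28; z^2-coef -0.36 - (0.8)(0.52) = -0.776; z^3-coef -(0.8)(-0.36) = 0.288.]
Remaining roots from the quadratic factor 1 + (0.52) z + (-0.36) z^2:
  Set 1 + (0.52) z + (-0.36) z^2 = 0, i.e. a z^2 + b z + c = 0 with a = -0.36, b = 0.52, c = 1.
  Discriminant D = b^2 - 4ac = (0.52)^2 - 4*(-0.36)*1 = 0.2704 - (-1.44) = 1.7104.
  D >= 0, so the roots are real: z = (-b +/- sqrt(D)) / (2a) = (-0.52 +/- 1.307823) / (-0.72).
    z_1 = (-0.52 + 1.307823) / (-0.72) = -1.0942,   |z_1| = 1.0942.
    z_2 = (-0.52 - 1.307823) / (-0.72) = 2.5386,   |z_2| = 2.5386.
Moduli of all roots: 1.2500, 1.0942, 2.5386.
All moduli strictly greater than 1? Yes.
Verdict: Stationary.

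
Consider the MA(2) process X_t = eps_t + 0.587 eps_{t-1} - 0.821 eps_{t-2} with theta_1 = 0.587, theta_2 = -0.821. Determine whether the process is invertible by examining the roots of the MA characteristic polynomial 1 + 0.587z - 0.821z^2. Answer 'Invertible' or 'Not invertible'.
\text{Not invertible}

The MA(q) characteristic polynomial is P(z) = 1 + 0.587z - 0.821z^2.
Invertibility requires all roots to lie outside the unit circle, i.e. |z| > 1 for every root.
Set 1 + (0.587) z + (-0.821) z^2 = 0, i.e. a z^2 + b z + c = 0 with a = -0.821, b = 0.587, c = 1.
Discriminant D = b^2 - 4ac = (0.587)^2 - 4*(-0.821)*1 = 0.344569 - (-3.284) = 3.628569.
D >= 0, so the roots are real: z = (-b +/- sqrt(D)) / (2a) = (-0.587 +/- 1.90488) / (-1.642).
  z_1 = (-0.587 + 1.90488) / (-1.642) = -0.8026,   |z_1| = 0.8026.
  z_2 = (-0.587 - 1.90488) / (-1.642) = 1.5176,   |z_2| = 1.5176.
Moduli of all roots: 0.8026, 1.5176.
All moduli strictly greater than 1? No.
Verdict: Not invertible.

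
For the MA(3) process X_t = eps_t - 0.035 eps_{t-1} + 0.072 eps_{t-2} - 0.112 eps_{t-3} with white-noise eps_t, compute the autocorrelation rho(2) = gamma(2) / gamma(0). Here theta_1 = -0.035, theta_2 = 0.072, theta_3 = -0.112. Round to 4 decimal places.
\rho(2) = 0.0745

For an MA(q) process with theta_0 = 1, the autocovariance is
  gamma(k) = sigma^2 * sum_{i=0..q-k} theta_i * theta_{i+k},
and rho(k) = gamma(k) / gamma(0). Sigma^2 cancels.
  numerator   = (1)*(0.072) + (-0.035)*(-0.112) = 0.07592.
  denominator = (1)^2 + (-0.035)^2 + (0.072)^2 + (-0.112)^2 = 1.018953.
  rho(2) = 0.07592 / 1.018953 = 0.0745.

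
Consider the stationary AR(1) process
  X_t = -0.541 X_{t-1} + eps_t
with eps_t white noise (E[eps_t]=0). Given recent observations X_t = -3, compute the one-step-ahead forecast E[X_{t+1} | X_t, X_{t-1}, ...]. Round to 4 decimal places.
E[X_{t+1} \mid \mathcal F_t] = 1.6230

For an AR(p) model X_t = c + sum_i phi_i X_{t-i} + eps_t, the
one-step-ahead conditional mean is
  E[X_{t+1} | X_t, ...] = c + sum_i phi_i X_{t+1-i}.
Substitute known values:
  E[X_{t+1} | ...] = (-0.541) * (-3)
                   = 1.6230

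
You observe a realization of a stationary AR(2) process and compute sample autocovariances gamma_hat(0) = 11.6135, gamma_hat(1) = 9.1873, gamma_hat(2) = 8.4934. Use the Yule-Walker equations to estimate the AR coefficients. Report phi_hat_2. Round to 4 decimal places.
\hat\phi_{2} = 0.2820

The Yule-Walker equations for an AR(p) process read, in matrix form,
  Gamma_p phi = r_p,   with   (Gamma_p)_{ij} = gamma(|i - j|),
                       (r_p)_i = gamma(i),   i,j = 1..p.
Substitute the sample gammas (Toeplitz matrix and right-hand side of size 2):
  Gamma_p = [[11.6135, 9.1873], [9.1873, 11.6135]]
  r_p     = [9.1873, 8.4934]
Written out:
  11.6135 phi_1 + 9.1873 phi_2 = 9.1873
  9.1873 phi_1 + 11.6135 phi_2 = 8.4934
Solve by Cramer's rule:
  det = gamma(0)^2 - gamma(1)^2 = (11.6135)^2 - (9.1873)^2 = 134.87338225 - 84.40648129 = 50.46690096
  phi_hat_1 = [gamma(1) gamma(0) - gamma(1) gamma(2)] / det = [(9.1873)(11.6135) - (9.1873)(8.4934)] / 50.46690096 = 28.66529473 / 50.46690096 = 0.568
  phi_hat_2 = [gamma(0) gamma(2) - gamma(1)^2] / det = [(11.6135)(8.4934) - (9.1873)^2] / 50.46690096 = 14.23161961 / 50.46690096 = 0.282
So phi_hat = [0.5680, 0.2820].
Therefore phi_hat_2 = 0.2820.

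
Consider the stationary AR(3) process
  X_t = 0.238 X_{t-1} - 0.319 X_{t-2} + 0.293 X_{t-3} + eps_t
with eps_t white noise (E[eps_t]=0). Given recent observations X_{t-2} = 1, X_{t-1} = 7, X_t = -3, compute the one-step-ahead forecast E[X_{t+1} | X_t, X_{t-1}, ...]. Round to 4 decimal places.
E[X_{t+1} \mid \mathcal F_t] = -2.6540

For an AR(p) model X_t = c + sum_i phi_i X_{t-i} + eps_t, the
one-step-ahead conditional mean is
  E[X_{t+1} | X_t, ...] = c + sum_i phi_i X_{t+1-i}.
Substitute known values:
  E[X_{t+1} | ...] = (0.238) * (-3) + (-0.319) * (7) + (0.293) * (1)
                   = -2.6540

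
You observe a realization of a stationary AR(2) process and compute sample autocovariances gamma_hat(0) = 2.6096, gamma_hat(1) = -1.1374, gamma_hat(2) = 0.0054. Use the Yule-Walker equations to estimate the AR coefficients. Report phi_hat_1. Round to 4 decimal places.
\hat\phi_{1} = -0.5370

The Yule-Walker equations for an AR(p) process read, in matrix form,
  Gamma_p phi = r_p,   with   (Gamma_p)_{ij} = gamma(|i - j|),
                       (r_p)_i = gamma(i),   i,j = 1..p.
Substitute the sample gammas (Toeplitz matrix and right-hand side of size 2):
  Gamma_p = [[2.6096, -1.1374], [-1.1374, 2.6096]]
  r_p     = [-1.1374, 0.0054]
Written out:
  2.6096 phi_1 - 1.1374 phi_2 = -1.1374
  -1.1374 phi_1 + 2.6096 phi_2 = 0.0054
Solve by Cramer's rule:
  det = gamma(0)^2 - gamma(1)^2 = (2.6096)^2 - (-1.1374)^2 = 6.81001216 - 1.29367876 = 5.5163334
  phi_hat_1 = [gamma(1) gamma(0) - gamma(1) gamma(2)] / det = [(-1.1374)(2.6096) - (-1.1374)(0.0054)] / 5.5163334 = -2.96201708 / 5.5163334 = -0.537
  phi_hat_2 = [gamma(0) gamma(2) - gamma(1)^2] / det = [(2.6096)(0.0054) - (-1.1374)^2] / 5.5163334 = -1.27958692 / 5.5163334 = -0.232
So phi_hat = [-0.5370, -0.2320].
Therefore phi_hat_1 = -0.5370.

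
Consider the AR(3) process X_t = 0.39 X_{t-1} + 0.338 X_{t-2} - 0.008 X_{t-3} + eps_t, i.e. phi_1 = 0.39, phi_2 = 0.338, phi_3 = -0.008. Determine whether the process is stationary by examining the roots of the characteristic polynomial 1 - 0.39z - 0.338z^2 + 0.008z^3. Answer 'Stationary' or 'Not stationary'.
\text{Stationary}

The AR(p) characteristic polynomial is P(z) = 1 - 0.39z - 0.338z^2 + 0.008z^3.
Stationarity requires all roots to lie outside the unit circle, i.e. |z| > 1 for every root.
Degree 3: look for a simple real root z0 first, then factor out (1 - z/z0) and solve the remaining quadratic.
Testing z0 = 1.25: P(1.25) = 1 + (-0.39)(1.25) + (-0.338)(1.25)^2 + (0.008)(1.25)^3
  = 1 + (-0.4875) + (-0.528125) + (0.015625) = 0.  So z_0 = 1.25 is a root, |z_0| = 1.25.
Divide out the factor (1 - 0.8 z) = (1 - z/z0) (since 1/z0 = 0.8):
  P(z) = (1 - 0.8 z)(1 + (0.41) z + (-0.01) z^2)
  [check: z-coef 0.41 - (0.8) = -0.39; z^2-coef -0.01 - (0.8)(0.41) = -0.338; z^3-coef -(0.8)(-0.01) = 0.008.]
Remaining roots from the quadratic factor 1 + (0.41) z + (-0.01) z^2:
  Set 1 + (0.41) z + (-0.01) z^2 = 0, i.e. a z^2 + b z + c = 0 with a = -0.01, b = 0.41, c = 1.
  Discriminant D = b^2 - 4ac = (0.41)^2 - 4*(-0.01)*1 = 0.1681 - (-0.04) = 0.2081.
  D >= 0, so the roots are real: z = (-b +/- sqrt(D)) / (2a) = (-0.41 +/- 0.45618) / (-0.02).
    z_1 = (-0.41 + 0.45618) / (-0.02) = -2.309,   |z_1| = 2.309.
    z_2 = (-0.41 - 0.45618) / (-0.02) = 43.309,   |z_2| = 43.309.
Moduli of all roots: 1.2500, 2.3090, 43.3090.
All moduli strictly greater than 1? Yes.
Verdict: Stationary.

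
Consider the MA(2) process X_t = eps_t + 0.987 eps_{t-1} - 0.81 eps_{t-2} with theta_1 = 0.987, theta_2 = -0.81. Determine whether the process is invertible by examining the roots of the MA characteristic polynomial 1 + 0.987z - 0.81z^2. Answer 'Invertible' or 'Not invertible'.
\text{Not invertible}

The MA(q) characteristic polynomial is P(z) = 1 + 0.987z - 0.81z^2.
Invertibility requires all roots to lie outside the unit circle, i.e. |z| > 1 for every root.
Set 1 + (0.987) z + (-0.81) z^2 = 0, i.e. a z^2 + b z + c = 0 with a = -0.81, b = 0.987, c = 1.
Discriminant D = b^2 - 4ac = (0.987)^2 - 4*(-0.81)*1 = 0.974169 - (-3.24) = 4.214169.
D >= 0, so the roots are real: z = (-b +/- sqrt(D)) / (2a) = (-0.987 +/- 2.052844) / (-1.62).
  z_1 = (-0.987 + 2.052844) / (-1.62) = -0.6579,   |z_1| = 0.6579.
  z_2 = (-0.987 - 2.052844) / (-1.62) = 1.8764,   |z_2| = 1.8764.
Moduli of all roots: 0.6579, 1.8764.
All moduli strictly greater than 1? No.
Verdict: Not invertible.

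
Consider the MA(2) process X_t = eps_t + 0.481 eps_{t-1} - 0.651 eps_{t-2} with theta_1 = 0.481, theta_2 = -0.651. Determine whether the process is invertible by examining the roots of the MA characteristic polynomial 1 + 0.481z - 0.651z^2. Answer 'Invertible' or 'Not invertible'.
\text{Not invertible}

The MA(q) characteristic polynomial is P(z) = 1 + 0.481z - 0.651z^2.
Invertibility requires all roots to lie outside the unit circle, i.e. |z| > 1 for every root.
Set 1 + (0.481) z + (-0.651) z^2 = 0, i.e. a z^2 + b z + c = 0 with a = -0.651, b = 0.481, c = 1.
Discriminant D = b^2 - 4ac = (0.481)^2 - 4*(-0.651)*1 = 0.231361 - (-2.604) = 2.835361.
D >= 0, so the roots are real: z = (-b +/- sqrt(D)) / (2a) = (-0.481 +/- 1.683853) / (-1.302).
  z_1 = (-0.481 + 1.683853) / (-1.302) = -0.9239,   |z_1| = 0.9239.
  z_2 = (-0.481 - 1.683853) / (-1.302) = 1.6627,   |z_2| = 1.6627.
Moduli of all roots: 0.9239, 1.6627.
All moduli strictly greater than 1? No.
Verdict: Not invertible.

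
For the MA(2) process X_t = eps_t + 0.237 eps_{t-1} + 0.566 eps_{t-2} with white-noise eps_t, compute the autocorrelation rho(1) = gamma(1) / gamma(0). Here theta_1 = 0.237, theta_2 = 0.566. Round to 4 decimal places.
\rho(1) = 0.2696

For an MA(q) process with theta_0 = 1, the autocovariance is
  gamma(k) = sigma^2 * sum_{i=0..q-k} theta_i * theta_{i+k},
and rho(k) = gamma(k) / gamma(0). Sigma^2 cancels.
  numerator   = (1)*(0.237) + (0.237)*(0.566) = 0.371142.
  denominator = (1)^2 + (0.237)^2 + (0.566)^2 = 1.376525.
  rho(1) = 0.371142 / 1.376525 = 0.2696.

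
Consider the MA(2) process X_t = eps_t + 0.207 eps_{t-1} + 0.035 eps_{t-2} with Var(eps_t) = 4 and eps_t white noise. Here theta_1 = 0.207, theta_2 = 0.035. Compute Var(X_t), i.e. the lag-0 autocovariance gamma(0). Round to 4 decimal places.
\gamma(0) = 4.1763

For an MA(q) process X_t = eps_t + sum_i theta_i eps_{t-i} with
Var(eps_t) = sigma^2, the variance is
  gamma(0) = sigma^2 * (1 + sum_i theta_i^2).
  sum_i theta_i^2 = (0.207)^2 + (0.035)^2 = 0.042849 + 0.001225 = 0.044074.
  gamma(0) = 4 * (1 + 0.044074) = 4 * 1.044074 = 4.176296, which rounds to 4.1763.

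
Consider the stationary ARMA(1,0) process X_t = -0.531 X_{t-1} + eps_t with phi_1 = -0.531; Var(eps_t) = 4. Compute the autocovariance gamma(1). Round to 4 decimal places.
\gamma(1) = -2.9581

Multiply the model equation by X_{t-k} and take expectations. With theta_0 = psi_0 = 1 and psi_j the MA(infinity) weights, this gives
  gamma(k) - sum_i phi_i gamma(k-i) = c_k,
  c_k = sigma^2 * sum_{j=k..q} theta_j psi_{j-k}   (c_k = 0 for k > q),
using gamma(-m) = gamma(m).
Pure AR (q = 0): c_0 = sigma^2 = 4, c_k = 0 for k >= 1.
Equations for k = 0 and k = 1 (AR order 1):
  gamma(0) = phi_1 gamma(1) + c_0
  gamma(1) = phi_1 gamma(0) + c_1
Substituting the second into the first: gamma(0) (1 - phi_1^2) = c_0 + phi_1 c_1, so
  gamma(0) = c_0 / (1 - phi_1^2) = 4 / (1 - (-0.531)^2) = 4 / 0.718039 = 5.570728.
  gamma(1) = phi_1 gamma(0) = (-0.531)(5.570728) = -2.958057.
Therefore gamma(1) = -2.9581 (to 4 decimal places).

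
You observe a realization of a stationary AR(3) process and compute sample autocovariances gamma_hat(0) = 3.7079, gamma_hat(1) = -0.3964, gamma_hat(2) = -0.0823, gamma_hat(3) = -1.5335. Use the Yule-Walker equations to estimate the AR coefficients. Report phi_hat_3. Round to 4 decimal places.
\hat\phi_{3} = -0.4250

The Yule-Walker equations for an AR(p) process read, in matrix form,
  Gamma_p phi = r_p,   with   (Gamma_p)_{ij} = gamma(|i - j|),
                       (r_p)_i = gamma(i),   i,j = 1..p.
Substitute the sample gammas (Toeplitz matrix and right-hand side of size 3):
  Gamma_p = [[3.7079, -0.3964, -0.0823], [-0.3964, 3.7079, -0.3964], [-0.0823, -0.3964, 3.7079]]
  r_p     = [-0.3964, -0.0823, -1.5335]
Written out (R1..R3):
  (R1) 3.7079 phi_1 - 0.3964 phi_2 - 0.0823 phi_3 = -0.3964
  (R2) -0.3964 phi_1 + 3.7079 phi_2 - 0.3964 phi_3 = -0.0823
  (R3) -0.0823 phi_1 - 0.3964 phi_2 + 3.7079 phi_3 = -1.5335
Gaussian elimination:
  R2 <- R2 - (-0.3964/3.7079) R1 = R2 - (-0.106907) R1:  3.665522 phi_2 - 0.405198 phi_3 = -0.124678
  R3 <- R3 - (-0.0823/3.7079) R1 = R3 - (-0.022196) R1:  -0.405198 phi_2 + 3.706073 phi_3 = -1.542298
  R3 <- R3 - (-0.405198/3.665522) R2 = R3 - (-0.110543) R2:  3.661281 phi_3 = -1.556081
Back-substitution:
  phi_hat_3 = -1.556081 / 3.661281 = -0.42501
  phi_hat_2 = (-0.124678 - (-0.405198)(-0.42501)) / 3.665522 = -0.080996
  phi_hat_1 = (-0.3964 - (-0.3964)(-0.080996) - (-0.0823)(-0.42501)) / 3.7079 = -0.124999
So phi_hat = [-0.1250, -0.0810, -0.4250].
Therefore phi_hat_3 = -0.4250.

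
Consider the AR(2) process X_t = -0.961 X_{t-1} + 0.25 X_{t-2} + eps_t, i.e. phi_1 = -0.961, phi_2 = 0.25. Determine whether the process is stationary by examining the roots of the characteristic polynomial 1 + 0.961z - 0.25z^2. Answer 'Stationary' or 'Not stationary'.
\text{Not stationary}

The AR(p) characteristic polynomial is P(z) = 1 + 0.961z - 0.25z^2.
Stationarity requires all roots to lie outside the unit circle, i.e. |z| > 1 for every root.
Set 1 + (0.961) z + (-0.25) z^2 = 0, i.e. a z^2 + b z + c = 0 with a = -0.25, b = 0.961, c = 1.
Discriminant D = b^2 - 4ac = (0.961)^2 - 4*(-0.25)*1 = 0.923521 - (-1) = 1.923521.
D >= 0, so the roots are real: z = (-b +/- sqrt(D)) / (2a) = (-0.961 +/- 1.386911) / (-0.5).
  z_1 = (-0.961 + 1.386911) / (-0.5) = -0.8518,   |z_1| = 0.8518.
  z_2 = (-0.961 - 1.386911) / (-0.5) = 4.6958,   |z_2| = 4.6958.
Moduli of all roots: 0.8518, 4.6958.
All moduli strictly greater than 1? No.
Verdict: Not stationary.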